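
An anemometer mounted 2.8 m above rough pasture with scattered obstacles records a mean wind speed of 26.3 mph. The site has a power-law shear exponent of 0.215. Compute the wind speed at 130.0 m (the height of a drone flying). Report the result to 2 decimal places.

Power-law profile: V₂ = V₁ · (z₂/z₁)^α
V₂ = 26.3 × (130.0/2.8)^0.215 = 26.3 × (46.4286)^0.215
    = 26.3 × 2.2822 = 60.0226 mph

60.02 mph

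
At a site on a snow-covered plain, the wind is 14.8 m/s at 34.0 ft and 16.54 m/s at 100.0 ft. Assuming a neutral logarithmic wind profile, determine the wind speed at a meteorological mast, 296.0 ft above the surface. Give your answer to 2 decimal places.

Log law: V ∝ ln(z/z₀). From the pair, with r = V₁/V₂ = 0.89480,
ln z₀ = (ln z₁ − r·ln z₂)/(1 − r) = (3.5264 − 0.89480×4.6052)/0.10520 = -5.6497 → z₀ = 0.003518 ft
V₃ = V₁ · ln(z₃/z₀)/ln(z₁/z₀) = 14.8 × 11.3401/9.1761 = 18.2903 m/s

18.29 m/s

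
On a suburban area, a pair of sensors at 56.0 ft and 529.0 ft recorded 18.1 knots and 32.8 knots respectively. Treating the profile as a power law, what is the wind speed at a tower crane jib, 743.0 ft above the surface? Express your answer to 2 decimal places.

First find α: α = ln(V₂/V₁)/ln(z₂/z₁) = ln(32.8/18.1)/ln(529.0/56.0) = 0.59452/2.24564 = 0.2647
Extrapolate from 529.0 ft to 743.0 ft: V₃ = 32.8 × (743.0/529.0)^0.2647 = 32.8 × 1.0941 = 35.8866 knots

35.89 knots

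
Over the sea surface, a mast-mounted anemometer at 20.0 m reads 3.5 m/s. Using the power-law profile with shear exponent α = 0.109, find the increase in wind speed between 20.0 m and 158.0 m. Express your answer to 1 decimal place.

0.9 m/s

Power law: V₂ = V₁ · (z₂/z₁)^α = 3.5 × (7.9000)^0.109 = 4.3844 m/s
ΔV = 4.3844 − 3.5 = 0.8844 m/s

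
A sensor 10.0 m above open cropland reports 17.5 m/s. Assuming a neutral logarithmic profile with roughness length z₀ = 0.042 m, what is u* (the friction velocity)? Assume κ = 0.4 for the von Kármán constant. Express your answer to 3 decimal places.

Log law: V(z) = (u*/κ) · ln(z/z₀) ⇒ u* = κ · V / ln(z/z₀)
u* = 0.4 × 17.5 / ln(10.0/0.042) = 0.4 × 17.5 / 5.4727
   = 7.0000 / 5.4727 = 1.2791 m/s

u* ≈ 1.279 m/s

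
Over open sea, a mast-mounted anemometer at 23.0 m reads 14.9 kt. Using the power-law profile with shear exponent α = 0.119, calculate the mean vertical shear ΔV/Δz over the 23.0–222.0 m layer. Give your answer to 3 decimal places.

0.023 kt/m

Power law: V₂ = V₁ · (z₂/z₁)^α = 14.9 × (9.6522)^0.119 = 19.5145 kt
ΔV/Δz = (19.5145 − 14.9)/(222.0 − 23.0) = 4.6145/199.0000 = 0.02319 kt/m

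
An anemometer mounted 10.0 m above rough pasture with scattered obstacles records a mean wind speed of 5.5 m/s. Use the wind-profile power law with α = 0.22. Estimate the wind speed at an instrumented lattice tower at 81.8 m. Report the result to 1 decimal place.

8.7 m/s

Power-law profile: V₂ = V₁ · (z₂/z₁)^α
V₂ = 5.5 × (81.8/10.0)^0.22 = 5.5 × (8.1800)^0.22
    = 5.5 × 1.5878 = 8.7331 m/s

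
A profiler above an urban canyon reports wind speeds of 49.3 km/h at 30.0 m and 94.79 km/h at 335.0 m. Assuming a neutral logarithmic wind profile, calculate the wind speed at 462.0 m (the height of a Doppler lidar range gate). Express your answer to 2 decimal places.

100.85 km/h

Log law: V ∝ ln(z/z₀). From the pair, with r = V₁/V₂ = 0.52010,
ln z₀ = (ln z₁ − r·ln z₂)/(1 − r) = (3.4012 − 0.52010×5.8141)/0.47990 = 0.7862 → z₀ = 2.195 m
V₃ = V₁ · ln(z₃/z₀)/ln(z₁/z₀) = 49.3 × 5.3494/2.6150 = 100.8499 km/h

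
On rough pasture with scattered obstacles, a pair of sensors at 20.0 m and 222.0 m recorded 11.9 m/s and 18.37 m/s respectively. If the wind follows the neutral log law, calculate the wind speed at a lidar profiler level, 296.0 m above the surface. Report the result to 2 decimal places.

19.14 m/s

Log law: V ∝ ln(z/z₀). From the pair, with r = V₁/V₂ = 0.64780,
ln z₀ = (ln z₁ − r·ln z₂)/(1 − r) = (2.9957 − 0.64780×5.4027)/0.35220 = -1.4313 → z₀ = 0.2390 m
V₃ = V₁ · ln(z₃/z₀)/ln(z₁/z₀) = 11.9 × 7.1216/4.4270 = 19.1433 m/s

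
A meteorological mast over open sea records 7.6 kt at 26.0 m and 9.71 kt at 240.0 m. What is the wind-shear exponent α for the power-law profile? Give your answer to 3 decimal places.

α ≈ 0.110

Power law: V₂/V₁ = (z₂/z₁)^α ⇒ α = ln(V₂/V₁) / ln(z₂/z₁)
α = ln(9.71/7.6) / ln(240.0/26.0) = ln(1.2776) / ln(9.2308)
  = 0.24501 / 2.22254 = 0.11024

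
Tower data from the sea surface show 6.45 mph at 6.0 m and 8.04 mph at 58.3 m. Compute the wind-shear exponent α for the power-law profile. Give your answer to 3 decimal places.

α ≈ 0.097

Power law: V₂/V₁ = (z₂/z₁)^α ⇒ α = ln(V₂/V₁) / ln(z₂/z₁)
α = ln(8.04/6.45) / ln(58.3/6.0) = ln(1.2465) / ln(9.7167)
  = 0.22035 / 2.27384 = 0.09691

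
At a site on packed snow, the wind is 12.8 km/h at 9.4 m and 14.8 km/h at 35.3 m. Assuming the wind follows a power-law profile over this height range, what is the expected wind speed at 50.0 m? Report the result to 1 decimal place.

15.4 km/h

First find α: α = ln(V₂/V₁)/ln(z₂/z₁) = ln(14.8/12.8)/ln(35.3/9.4) = 0.14518/1.32317 = 0.1097
Extrapolate from 35.3 m to 50.0 m: V₃ = 14.8 × (50.0/35.3)^0.1097 = 14.8 × 1.0389 = 15.3763 km/h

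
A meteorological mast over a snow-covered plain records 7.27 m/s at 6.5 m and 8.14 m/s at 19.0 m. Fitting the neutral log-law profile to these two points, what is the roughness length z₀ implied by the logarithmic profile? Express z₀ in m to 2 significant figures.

z₀ ≈ 0.00083 m

Log law: V(z) ∝ ln(z/z₀). With r = V₁/V₂ = 7.27/8.14 = 0.89312,
r · ln(z₂/z₀) = ln(z₁/z₀) ⇒ ln z₀ = (ln z₁ − r·ln z₂)/(1 − r)
ln z₀ = (1.87180 − 0.89312×2.94444) / 0.10688 = -7.0915
z₀ = exp(-7.0915) = 0.0008322 m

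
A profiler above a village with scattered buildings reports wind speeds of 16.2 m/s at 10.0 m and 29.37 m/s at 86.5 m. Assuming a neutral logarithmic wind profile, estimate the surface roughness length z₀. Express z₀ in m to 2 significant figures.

z₀ ≈ 0.70 m

Log law: V(z) ∝ ln(z/z₀). With r = V₁/V₂ = 16.2/29.37 = 0.55158,
r · ln(z₂/z₀) = ln(z₁/z₀) ⇒ ln z₀ = (ln z₁ − r·ln z₂)/(1 − r)
ln z₀ = (2.30259 − 0.55158×4.46014) / 0.44842 = -0.3514
z₀ = exp(-0.3514) = 0.7037 m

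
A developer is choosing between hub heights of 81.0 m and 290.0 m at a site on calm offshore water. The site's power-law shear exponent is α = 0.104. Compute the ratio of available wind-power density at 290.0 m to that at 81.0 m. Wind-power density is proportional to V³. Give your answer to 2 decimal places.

1.49

Speed ratio: V_B/V_A = (z_B/z_A)^α = (290.0/81.0)^0.104 = (3.5802)^0.104 = 1.14184
Power-density ratio: P_B/P_A = (V_B/V_A)³ = (1.14184)³ = 1.48875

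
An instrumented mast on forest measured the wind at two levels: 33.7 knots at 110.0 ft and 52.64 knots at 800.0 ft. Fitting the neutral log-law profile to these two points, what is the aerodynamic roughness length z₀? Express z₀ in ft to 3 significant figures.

z₀ ≈ 3.22 ft

Log law: V(z) ∝ ln(z/z₀). With r = V₁/V₂ = 33.7/52.64 = 0.64020,
r · ln(z₂/z₀) = ln(z₁/z₀) ⇒ ln z₀ = (ln z₁ − r·ln z₂)/(1 − r)
ln z₀ = (4.70048 − 0.64020×6.68461) / 0.35980 = 1.1701
z₀ = exp(1.1701) = 3.222 ft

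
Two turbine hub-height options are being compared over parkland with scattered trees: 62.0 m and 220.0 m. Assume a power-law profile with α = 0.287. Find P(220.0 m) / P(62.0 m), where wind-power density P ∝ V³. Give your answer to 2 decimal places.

Speed ratio: V_B/V_A = (z_B/z_A)^α = (220.0/62.0)^0.287 = (3.5484)^0.287 = 1.43833
Power-density ratio: P_B/P_A = (V_B/V_A)³ = (1.43833)³ = 2.97561

2.98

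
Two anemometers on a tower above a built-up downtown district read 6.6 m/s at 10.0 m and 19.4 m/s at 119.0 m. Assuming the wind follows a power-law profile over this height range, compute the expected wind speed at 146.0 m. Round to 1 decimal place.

21.2 m/s

First find α: α = ln(V₂/V₁)/ln(z₂/z₁) = ln(19.4/6.6)/ln(119.0/10.0) = 1.07820/2.47654 = 0.4354
Extrapolate from 119.0 m to 146.0 m: V₃ = 19.4 × (146.0/119.0)^0.4354 = 19.4 × 1.0931 = 21.2063 m/s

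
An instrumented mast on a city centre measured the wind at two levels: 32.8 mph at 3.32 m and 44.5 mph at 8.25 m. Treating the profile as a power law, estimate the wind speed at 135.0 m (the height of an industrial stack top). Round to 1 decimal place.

First find α: α = ln(V₂/V₁)/ln(z₂/z₁) = ln(44.5/32.8)/ln(8.25/3.32) = 0.30506/0.91025 = 0.3351
Extrapolate from 8.25 m to 135.0 m: V₃ = 44.5 × (135.0/8.25)^0.3351 = 44.5 × 2.5516 = 113.5481 mph

113.5 mph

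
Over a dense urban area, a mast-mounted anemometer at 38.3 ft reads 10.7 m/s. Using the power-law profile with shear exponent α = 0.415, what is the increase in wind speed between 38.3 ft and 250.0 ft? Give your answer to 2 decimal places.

Power law: V₂ = V₁ · (z₂/z₁)^α = 10.7 × (6.5274)^0.415 = 23.3078 m/s
ΔV = 23.3078 − 10.7 = 12.6078 m/s

12.61 m/s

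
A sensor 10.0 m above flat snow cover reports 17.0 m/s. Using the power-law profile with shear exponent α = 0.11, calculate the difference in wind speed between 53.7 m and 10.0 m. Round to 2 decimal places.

3.45 m/s

Power law: V₂ = V₁ · (z₂/z₁)^α = 17.0 × (5.3700)^0.11 = 20.4525 m/s
ΔV = 20.4525 − 17.0 = 3.4525 m/s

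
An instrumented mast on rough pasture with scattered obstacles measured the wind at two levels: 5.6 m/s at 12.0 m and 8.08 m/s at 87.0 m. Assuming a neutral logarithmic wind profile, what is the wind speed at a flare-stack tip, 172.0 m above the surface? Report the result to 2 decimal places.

Log law: V ∝ ln(z/z₀). From the pair, with r = V₁/V₂ = 0.69307,
ln z₀ = (ln z₁ − r·ln z₂)/(1 − r) = (2.4849 − 0.69307×4.4659)/0.30693 = -1.9883 → z₀ = 0.1369 m
V₃ = V₁ · ln(z₃/z₀)/ln(z₁/z₀) = 5.6 × 7.1358/4.4732 = 8.9333 m/s

8.93 m/s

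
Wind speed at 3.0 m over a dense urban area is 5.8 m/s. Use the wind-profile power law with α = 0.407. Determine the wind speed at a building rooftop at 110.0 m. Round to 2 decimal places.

Power-law profile: V₂ = V₁ · (z₂/z₁)^α
V₂ = 5.8 × (110.0/3.0)^0.407 = 5.8 × (36.6667)^0.407
    = 5.8 × 4.3317 = 25.1239 m/s

25.12 m/s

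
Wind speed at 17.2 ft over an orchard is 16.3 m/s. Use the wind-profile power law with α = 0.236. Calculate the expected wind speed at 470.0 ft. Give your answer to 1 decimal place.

35.6 m/s

Power-law profile: V₂ = V₁ · (z₂/z₁)^α
V₂ = 16.3 × (470.0/17.2)^0.236 = 16.3 × (27.3256)^0.236
    = 16.3 × 2.1829 = 35.5810 m/s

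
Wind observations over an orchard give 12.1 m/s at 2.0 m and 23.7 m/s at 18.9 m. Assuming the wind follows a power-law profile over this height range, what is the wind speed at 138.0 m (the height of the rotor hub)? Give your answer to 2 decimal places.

First find α: α = ln(V₂/V₁)/ln(z₂/z₁) = ln(23.7/12.1)/ln(18.9/2.0) = 0.67227/2.24601 = 0.2993
Extrapolate from 18.9 m to 138.0 m: V₃ = 23.7 × (138.0/18.9)^0.2993 = 23.7 × 1.8132 = 42.9718 m/s

42.97 m/s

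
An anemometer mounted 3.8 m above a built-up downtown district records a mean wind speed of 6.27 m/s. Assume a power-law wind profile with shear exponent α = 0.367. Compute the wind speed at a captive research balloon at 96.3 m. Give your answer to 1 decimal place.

20.5 m/s

Power-law profile: V₂ = V₁ · (z₂/z₁)^α
V₂ = 6.27 × (96.3/3.8)^0.367 = 6.27 × (25.3421)^0.367
    = 6.27 × 3.2750 = 20.5342 m/s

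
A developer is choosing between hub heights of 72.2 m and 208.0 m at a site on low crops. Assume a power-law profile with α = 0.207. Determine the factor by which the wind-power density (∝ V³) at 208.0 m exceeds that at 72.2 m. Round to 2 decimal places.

Speed ratio: V_B/V_A = (z_B/z_A)^α = (208.0/72.2)^0.207 = (2.8809)^0.207 = 1.24486
Power-density ratio: P_B/P_A = (V_B/V_A)³ = (1.24486)³ = 1.92915

1.93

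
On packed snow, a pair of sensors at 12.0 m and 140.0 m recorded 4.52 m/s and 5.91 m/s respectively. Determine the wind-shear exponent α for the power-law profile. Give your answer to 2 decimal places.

Power law: V₂/V₁ = (z₂/z₁)^α ⇒ α = ln(V₂/V₁) / ln(z₂/z₁)
α = ln(5.91/4.52) / ln(140.0/12.0) = ln(1.3075) / ln(11.6667)
  = 0.26813 / 2.45674 = 0.10914

α ≈ 0.11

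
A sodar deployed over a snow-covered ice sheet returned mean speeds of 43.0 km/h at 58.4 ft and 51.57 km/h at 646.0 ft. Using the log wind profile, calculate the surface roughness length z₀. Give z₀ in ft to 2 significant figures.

z₀ ≈ 0.00034 ft

Log law: V(z) ∝ ln(z/z₀). With r = V₁/V₂ = 43.0/51.57 = 0.83382,
r · ln(z₂/z₀) = ln(z₁/z₀) ⇒ ln z₀ = (ln z₁ − r·ln z₂)/(1 − r)
ln z₀ = (4.06732 − 0.83382×6.47080) / 0.16618 = -7.9922
z₀ = exp(-7.9922) = 0.0003381 ft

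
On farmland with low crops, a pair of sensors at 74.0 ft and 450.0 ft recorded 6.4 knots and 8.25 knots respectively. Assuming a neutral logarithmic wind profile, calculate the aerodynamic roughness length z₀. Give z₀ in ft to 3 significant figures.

z₀ ≈ 0.144 ft

Log law: V(z) ∝ ln(z/z₀). With r = V₁/V₂ = 6.4/8.25 = 0.77576,
r · ln(z₂/z₀) = ln(z₁/z₀) ⇒ ln z₀ = (ln z₁ − r·ln z₂)/(1 − r)
ln z₀ = (4.30407 − 0.77576×6.10925) / 0.22424 = -1.9409
z₀ = exp(-1.9409) = 0.1436 ft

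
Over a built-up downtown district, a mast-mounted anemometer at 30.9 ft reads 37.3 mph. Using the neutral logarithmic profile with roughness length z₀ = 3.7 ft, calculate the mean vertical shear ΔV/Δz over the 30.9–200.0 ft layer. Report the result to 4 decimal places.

Log law: V₂ = V₁ · ln(z₂/z₀)/ln(z₁/z₀) = 37.3 × 3.9900/2.1224 = 70.1210 mph
ΔV/Δz = (70.1210 − 37.3)/(200.0 − 30.9) = 32.8210/169.1000 = 0.19409 mph/ft

0.1941 mph/ft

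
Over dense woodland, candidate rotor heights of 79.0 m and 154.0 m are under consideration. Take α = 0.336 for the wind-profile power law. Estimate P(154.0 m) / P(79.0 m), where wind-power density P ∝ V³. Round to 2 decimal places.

Speed ratio: V_B/V_A = (z_B/z_A)^α = (154.0/79.0)^0.336 = (1.9494)^0.336 = 1.25142
Power-density ratio: P_B/P_A = (V_B/V_A)³ = (1.25142)³ = 1.95980

1.96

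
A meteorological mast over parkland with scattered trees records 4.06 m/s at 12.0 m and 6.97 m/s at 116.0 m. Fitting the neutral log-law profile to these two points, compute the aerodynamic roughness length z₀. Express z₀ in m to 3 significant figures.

Log law: V(z) ∝ ln(z/z₀). With r = V₁/V₂ = 4.06/6.97 = 0.58250,
r · ln(z₂/z₀) = ln(z₁/z₀) ⇒ ln z₀ = (ln z₁ − r·ln z₂)/(1 − r)
ln z₀ = (2.48491 − 0.58250×4.75359) / 0.41750 = -0.6803
z₀ = exp(-0.6803) = 0.5064 m

z₀ ≈ 0.506 m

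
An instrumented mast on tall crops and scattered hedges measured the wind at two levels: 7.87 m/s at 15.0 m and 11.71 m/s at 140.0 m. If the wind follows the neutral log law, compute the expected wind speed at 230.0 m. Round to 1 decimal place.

Log law: V ∝ ln(z/z₀). From the pair, with r = V₁/V₂ = 0.67208,
ln z₀ = (ln z₁ − r·ln z₂)/(1 − r) = (2.7081 − 0.67208×4.9416)/0.32792 = -1.8697 → z₀ = 0.1542 m
V₃ = V₁ · ln(z₃/z₀)/ln(z₁/z₀) = 7.87 × 7.3077/4.5777 = 12.5635 m/s

12.6 m/s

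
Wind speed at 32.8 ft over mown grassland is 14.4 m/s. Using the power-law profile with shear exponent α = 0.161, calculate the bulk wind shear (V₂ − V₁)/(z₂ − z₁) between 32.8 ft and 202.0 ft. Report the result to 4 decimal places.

0.0289 m/s/ft

Power law: V₂ = V₁ · (z₂/z₁)^α = 14.4 × (6.1585)^0.161 = 19.2960 m/s
ΔV/Δz = (19.2960 − 14.4)/(202.0 − 32.8) = 4.8960/169.2000 = 0.02894 m/s/ft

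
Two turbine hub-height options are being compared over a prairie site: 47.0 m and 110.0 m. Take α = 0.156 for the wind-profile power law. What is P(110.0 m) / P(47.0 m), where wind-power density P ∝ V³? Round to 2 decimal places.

Speed ratio: V_B/V_A = (z_B/z_A)^α = (110.0/47.0)^0.156 = (2.3404)^0.156 = 1.14185
Power-density ratio: P_B/P_A = (V_B/V_A)³ = (1.14185)³ = 1.48878

1.49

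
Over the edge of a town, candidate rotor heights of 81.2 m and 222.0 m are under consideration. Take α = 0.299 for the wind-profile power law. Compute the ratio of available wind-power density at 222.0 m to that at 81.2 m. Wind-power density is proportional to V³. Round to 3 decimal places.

2.465

Speed ratio: V_B/V_A = (z_B/z_A)^α = (222.0/81.2)^0.299 = (2.7340)^0.299 = 1.35083
Power-density ratio: P_B/P_A = (V_B/V_A)³ = (1.35083)³ = 2.46494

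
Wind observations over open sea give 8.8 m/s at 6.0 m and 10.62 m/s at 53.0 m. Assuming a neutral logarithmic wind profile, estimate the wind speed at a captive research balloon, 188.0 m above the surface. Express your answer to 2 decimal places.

11.68 m/s

Log law: V ∝ ln(z/z₀). From the pair, with r = V₁/V₂ = 0.82863,
ln z₀ = (ln z₁ − r·ln z₂)/(1 − r) = (1.7918 − 0.82863×3.9703)/0.17137 = -8.7418 → z₀ = 0.0001598 m
V₃ = V₁ · ln(z₃/z₀)/ln(z₁/z₀) = 8.8 × 13.9782/10.5336 = 11.6778 m/s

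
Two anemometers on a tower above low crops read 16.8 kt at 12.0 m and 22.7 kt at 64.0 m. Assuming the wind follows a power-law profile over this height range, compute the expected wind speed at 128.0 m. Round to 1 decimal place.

25.7 kt

First find α: α = ln(V₂/V₁)/ln(z₂/z₁) = ln(22.7/16.8)/ln(64.0/12.0) = 0.30099/1.67398 = 0.1798
Extrapolate from 64.0 m to 128.0 m: V₃ = 22.7 × (128.0/64.0)^0.1798 = 22.7 × 1.1327 = 25.7130 kt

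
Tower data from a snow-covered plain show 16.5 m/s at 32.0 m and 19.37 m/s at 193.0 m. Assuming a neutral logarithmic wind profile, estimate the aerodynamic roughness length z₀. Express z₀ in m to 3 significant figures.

Log law: V(z) ∝ ln(z/z₀). With r = V₁/V₂ = 16.5/19.37 = 0.85183,
r · ln(z₂/z₀) = ln(z₁/z₀) ⇒ ln z₀ = (ln z₁ − r·ln z₂)/(1 − r)
ln z₀ = (3.46574 − 0.85183×5.26269) / 0.14817 = -6.8652
z₀ = exp(-6.8652) = 0.001043 m

z₀ ≈ 0.00104 m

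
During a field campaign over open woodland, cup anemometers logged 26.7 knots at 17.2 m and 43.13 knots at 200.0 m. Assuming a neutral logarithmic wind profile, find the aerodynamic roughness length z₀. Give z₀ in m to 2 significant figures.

z₀ ≈ 0.32 m

Log law: V(z) ∝ ln(z/z₀). With r = V₁/V₂ = 26.7/43.13 = 0.61906,
r · ln(z₂/z₀) = ln(z₁/z₀) ⇒ ln z₀ = (ln z₁ − r·ln z₂)/(1 − r)
ln z₀ = (2.84491 − 0.61906×5.29832) / 0.38094 = -1.1421
z₀ = exp(-1.1421) = 0.3192 m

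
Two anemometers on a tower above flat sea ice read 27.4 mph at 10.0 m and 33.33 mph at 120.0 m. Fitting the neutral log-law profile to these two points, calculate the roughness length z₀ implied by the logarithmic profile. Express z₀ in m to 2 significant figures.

Log law: V(z) ∝ ln(z/z₀). With r = V₁/V₂ = 27.4/33.33 = 0.82208,
r · ln(z₂/z₀) = ln(z₁/z₀) ⇒ ln z₀ = (ln z₁ − r·ln z₂)/(1 − r)
ln z₀ = (2.30259 − 0.82208×4.78749) / 0.17792 = -9.1791
z₀ = exp(-9.1791) = 0.0001032 m

z₀ ≈ 0.00010 m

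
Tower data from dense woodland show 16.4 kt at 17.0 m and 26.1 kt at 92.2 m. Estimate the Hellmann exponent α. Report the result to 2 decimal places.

Power law: V₂/V₁ = (z₂/z₁)^α ⇒ α = ln(V₂/V₁) / ln(z₂/z₁)
α = ln(26.1/16.4) / ln(92.2/17.0) = ln(1.5915) / ln(5.4235)
  = 0.46465 / 1.69075 = 0.27482

α ≈ 0.27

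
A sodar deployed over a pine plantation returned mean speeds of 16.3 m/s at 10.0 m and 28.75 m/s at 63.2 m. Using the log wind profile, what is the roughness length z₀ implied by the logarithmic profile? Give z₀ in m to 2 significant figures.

Log law: V(z) ∝ ln(z/z₀). With r = V₁/V₂ = 16.3/28.75 = 0.56696,
r · ln(z₂/z₀) = ln(z₁/z₀) ⇒ ln z₀ = (ln z₁ − r·ln z₂)/(1 − r)
ln z₀ = (2.30259 − 0.56696×4.14630) / 0.43304 = -0.1113
z₀ = exp(-0.1113) = 0.8947 m

z₀ ≈ 0.89 m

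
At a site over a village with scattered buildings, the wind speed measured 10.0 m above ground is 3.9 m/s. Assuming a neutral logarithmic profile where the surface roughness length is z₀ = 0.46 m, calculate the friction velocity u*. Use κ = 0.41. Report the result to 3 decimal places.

Log law: V(z) = (u*/κ) · ln(z/z₀) ⇒ u* = κ · V / ln(z/z₀)
u* = 0.41 × 3.9 / ln(10.0/0.46) = 0.41 × 3.9 / 3.0791
   = 1.5990 / 3.0791 = 0.5193 m/s

u* ≈ 0.519 m/s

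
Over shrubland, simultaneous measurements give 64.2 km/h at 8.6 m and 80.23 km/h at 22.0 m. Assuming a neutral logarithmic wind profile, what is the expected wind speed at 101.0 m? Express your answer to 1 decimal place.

Log law: V ∝ ln(z/z₀). From the pair, with r = V₁/V₂ = 0.80020,
ln z₀ = (ln z₁ − r·ln z₂)/(1 − r) = (2.1518 − 0.80020×3.0910)/0.19980 = -1.6100 → z₀ = 0.1999 m
V₃ = V₁ · ln(z₃/z₀)/ln(z₁/z₀) = 64.2 × 6.2252/3.7618 = 106.2403 km/h

106.2 km/h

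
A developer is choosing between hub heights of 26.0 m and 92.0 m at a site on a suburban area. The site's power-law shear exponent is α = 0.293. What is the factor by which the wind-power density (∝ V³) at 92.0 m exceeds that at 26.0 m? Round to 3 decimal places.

Speed ratio: V_B/V_A = (z_B/z_A)^α = (92.0/26.0)^0.293 = (3.5385)^0.293 = 1.44811
Power-density ratio: P_B/P_A = (V_B/V_A)³ = (1.44811)³ = 3.03674

3.037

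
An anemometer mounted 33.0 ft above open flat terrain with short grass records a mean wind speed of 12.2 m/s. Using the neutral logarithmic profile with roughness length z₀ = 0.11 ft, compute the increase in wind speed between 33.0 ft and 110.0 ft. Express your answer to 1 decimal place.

2.6 m/s

Log law: V₂ = V₁ · ln(z₂/z₀)/ln(z₁/z₀) = 12.2 × 6.9078/5.7038 = 14.7752 m/s
ΔV = 14.7752 − 12.2 = 2.5752 m/s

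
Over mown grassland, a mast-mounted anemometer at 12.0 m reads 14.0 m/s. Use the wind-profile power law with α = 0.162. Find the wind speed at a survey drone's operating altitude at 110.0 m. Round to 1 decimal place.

20.0 m/s

Power-law profile: V₂ = V₁ · (z₂/z₁)^α
V₂ = 14.0 × (110.0/12.0)^0.162 = 14.0 × (9.1667)^0.162
    = 14.0 × 1.4318 = 20.0450 m/s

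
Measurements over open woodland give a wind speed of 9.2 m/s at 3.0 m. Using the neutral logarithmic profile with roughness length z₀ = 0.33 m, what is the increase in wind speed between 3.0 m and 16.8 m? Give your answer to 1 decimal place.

7.2 m/s

Log law: V₂ = V₁ · ln(z₂/z₀)/ln(z₁/z₀) = 9.2 × 3.9300/2.2073 = 16.3806 m/s
ΔV = 16.3806 − 9.2 = 7.1806 m/s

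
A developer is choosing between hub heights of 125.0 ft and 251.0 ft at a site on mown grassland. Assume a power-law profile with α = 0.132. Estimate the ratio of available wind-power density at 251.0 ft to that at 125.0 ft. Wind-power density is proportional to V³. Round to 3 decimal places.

1.318

Speed ratio: V_B/V_A = (z_B/z_A)^α = (251.0/125.0)^0.132 = (2.0080)^0.132 = 1.09639
Power-density ratio: P_B/P_A = (V_B/V_A)³ = (1.09639)³ = 1.31794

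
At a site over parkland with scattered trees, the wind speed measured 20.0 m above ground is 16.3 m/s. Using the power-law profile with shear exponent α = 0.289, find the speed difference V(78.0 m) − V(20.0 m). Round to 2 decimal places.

Power law: V₂ = V₁ · (z₂/z₁)^α = 16.3 × (3.9000)^0.289 = 24.1549 m/s
ΔV = 24.1549 − 16.3 = 7.8549 m/s

7.85 m/s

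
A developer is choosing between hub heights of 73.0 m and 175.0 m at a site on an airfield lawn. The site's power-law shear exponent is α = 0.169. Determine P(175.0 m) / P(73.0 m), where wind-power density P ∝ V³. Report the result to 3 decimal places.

1.558

Speed ratio: V_B/V_A = (z_B/z_A)^α = (175.0/73.0)^0.169 = (2.3973)^0.169 = 1.15924
Power-density ratio: P_B/P_A = (V_B/V_A)³ = (1.15924)³ = 1.55781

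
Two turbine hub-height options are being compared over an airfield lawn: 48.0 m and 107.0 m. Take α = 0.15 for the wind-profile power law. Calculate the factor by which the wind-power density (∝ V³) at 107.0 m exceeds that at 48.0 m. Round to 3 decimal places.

1.434

Speed ratio: V_B/V_A = (z_B/z_A)^α = (107.0/48.0)^0.15 = (2.2292)^0.15 = 1.12777
Power-density ratio: P_B/P_A = (V_B/V_A)³ = (1.12777)³ = 1.43438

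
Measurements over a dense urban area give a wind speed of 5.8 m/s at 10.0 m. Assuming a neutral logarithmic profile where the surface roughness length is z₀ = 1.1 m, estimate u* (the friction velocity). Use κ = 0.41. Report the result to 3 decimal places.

u* ≈ 1.077 m/s

Log law: V(z) = (u*/κ) · ln(z/z₀) ⇒ u* = κ · V / ln(z/z₀)
u* = 0.41 × 5.8 / ln(10.0/1.1) = 0.41 × 5.8 / 2.2073
   = 2.3780 / 2.2073 = 1.0773 m/s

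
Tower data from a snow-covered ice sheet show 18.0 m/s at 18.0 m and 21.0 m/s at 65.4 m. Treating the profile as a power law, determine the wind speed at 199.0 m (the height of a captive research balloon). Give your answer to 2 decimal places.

First find α: α = ln(V₂/V₁)/ln(z₂/z₁) = ln(21.0/18.0)/ln(65.4/18.0) = 0.15415/1.29015 = 0.1195
Extrapolate from 65.4 m to 199.0 m: V₃ = 21.0 × (199.0/65.4)^0.1195 = 21.0 × 1.1422 = 23.9862 m/s

23.99 m/s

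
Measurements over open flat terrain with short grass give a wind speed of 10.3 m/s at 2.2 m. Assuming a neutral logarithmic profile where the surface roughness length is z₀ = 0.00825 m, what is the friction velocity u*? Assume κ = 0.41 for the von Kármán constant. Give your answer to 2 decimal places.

Log law: V(z) = (u*/κ) · ln(z/z₀) ⇒ u* = κ · V / ln(z/z₀)
u* = 0.41 × 10.3 / ln(2.2/0.00825) = 0.41 × 10.3 / 5.5860
   = 4.2230 / 5.5860 = 0.7560 m/s

u* ≈ 0.76 m/s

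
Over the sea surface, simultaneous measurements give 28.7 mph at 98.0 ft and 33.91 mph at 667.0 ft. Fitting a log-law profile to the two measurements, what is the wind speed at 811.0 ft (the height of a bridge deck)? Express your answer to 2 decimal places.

Log law: V ∝ ln(z/z₀). From the pair, with r = V₁/V₂ = 0.84636,
ln z₀ = (ln z₁ − r·ln z₂)/(1 − r) = (4.5850 − 0.84636×6.5028)/0.15364 = -5.9796 → z₀ = 0.002530 ft
V₃ = V₁ · ln(z₃/z₀)/ln(z₁/z₀) = 28.7 × 12.6779/10.5646 = 34.4410 mph

34.44 mph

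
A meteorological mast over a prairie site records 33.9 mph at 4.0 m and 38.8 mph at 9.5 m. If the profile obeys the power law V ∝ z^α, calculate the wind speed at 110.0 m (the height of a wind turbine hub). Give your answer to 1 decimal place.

First find α: α = ln(V₂/V₁)/ln(z₂/z₁) = ln(38.8/33.9)/ln(9.5/4.0) = 0.13501/0.86500 = 0.1561
Extrapolate from 9.5 m to 110.0 m: V₃ = 38.8 × (110.0/9.5)^0.1561 = 38.8 × 1.4656 = 56.8650 mph

56.9 mph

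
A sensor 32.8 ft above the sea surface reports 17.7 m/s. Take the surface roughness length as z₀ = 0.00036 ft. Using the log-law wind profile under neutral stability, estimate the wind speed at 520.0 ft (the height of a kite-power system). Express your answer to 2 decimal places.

21.98 m/s

Log law: V(z) ∝ ln(z/z₀), so V₂/V₁ = ln(z₂/z₀) / ln(z₁/z₀).
ln(520.0/0.00036) = 14.1832, ln(32.8/0.00036) = 11.4198
V₂ = 17.7 × 14.1832/11.4198 = 17.7 × 1.2420 = 21.9831 m/s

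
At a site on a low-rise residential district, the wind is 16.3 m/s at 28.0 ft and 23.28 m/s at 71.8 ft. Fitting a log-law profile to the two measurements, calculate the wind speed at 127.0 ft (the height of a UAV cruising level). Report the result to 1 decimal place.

Log law: V ∝ ln(z/z₀). From the pair, with r = V₁/V₂ = 0.70017,
ln z₀ = (ln z₁ − r·ln z₂)/(1 − r) = (3.3322 − 0.70017×4.2739)/0.29983 = 1.1332 → z₀ = 3.105 ft
V₃ = V₁ · ln(z₃/z₀)/ln(z₁/z₀) = 16.3 × 3.7110/2.1991 = 27.5072 m/s

27.5 m/s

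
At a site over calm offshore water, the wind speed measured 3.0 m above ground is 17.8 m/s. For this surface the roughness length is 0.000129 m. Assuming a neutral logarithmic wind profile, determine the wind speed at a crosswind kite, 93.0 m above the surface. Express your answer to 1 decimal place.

Log law: V(z) ∝ ln(z/z₀), so V₂/V₁ = ln(z₂/z₀) / ln(z₁/z₀).
ln(93.0/0.000129) = 13.4883, ln(3.0/0.000129) = 10.0543
V₂ = 17.8 × 13.4883/10.0543 = 17.8 × 1.3415 = 23.8795 m/s

23.9 m/s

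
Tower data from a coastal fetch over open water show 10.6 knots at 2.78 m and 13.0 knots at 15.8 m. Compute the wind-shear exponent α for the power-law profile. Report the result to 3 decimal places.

Power law: V₂/V₁ = (z₂/z₁)^α ⇒ α = ln(V₂/V₁) / ln(z₂/z₁)
α = ln(13.0/10.6) / ln(15.8/2.78) = ln(1.2264) / ln(5.6835)
  = 0.20410 / 1.73756 = 0.11746

α ≈ 0.117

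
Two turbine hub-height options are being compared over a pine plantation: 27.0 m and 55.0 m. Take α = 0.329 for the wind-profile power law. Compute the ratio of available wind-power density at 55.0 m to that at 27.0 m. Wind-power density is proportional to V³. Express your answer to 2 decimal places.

2.02

Speed ratio: V_B/V_A = (z_B/z_A)^α = (55.0/27.0)^0.329 = (2.0370)^0.329 = 1.26375
Power-density ratio: P_B/P_A = (V_B/V_A)³ = (1.26375)³ = 2.01828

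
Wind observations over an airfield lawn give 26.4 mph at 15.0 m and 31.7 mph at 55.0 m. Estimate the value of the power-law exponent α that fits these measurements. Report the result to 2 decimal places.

Power law: V₂/V₁ = (z₂/z₁)^α ⇒ α = ln(V₂/V₁) / ln(z₂/z₁)
α = ln(31.7/26.4) / ln(55.0/15.0) = ln(1.2008) / ln(3.6667)
  = 0.18295 / 1.29928 = 0.14081

α ≈ 0.14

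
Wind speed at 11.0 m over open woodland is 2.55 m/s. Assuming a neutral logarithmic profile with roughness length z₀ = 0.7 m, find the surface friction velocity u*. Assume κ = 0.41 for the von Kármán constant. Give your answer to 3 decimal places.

u* ≈ 0.380 m/s

Log law: V(z) = (u*/κ) · ln(z/z₀) ⇒ u* = κ · V / ln(z/z₀)
u* = 0.41 × 2.55 / ln(11.0/0.7) = 0.41 × 2.55 / 2.7546
   = 1.0455 / 2.7546 = 0.3796 m/s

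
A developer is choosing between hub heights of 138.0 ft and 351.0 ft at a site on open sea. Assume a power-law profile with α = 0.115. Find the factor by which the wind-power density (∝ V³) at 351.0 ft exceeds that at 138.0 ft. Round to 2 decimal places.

1.38

Speed ratio: V_B/V_A = (z_B/z_A)^α = (351.0/138.0)^0.115 = (2.5435)^0.115 = 1.11333
Power-density ratio: P_B/P_A = (V_B/V_A)³ = (1.11333)³ = 1.37998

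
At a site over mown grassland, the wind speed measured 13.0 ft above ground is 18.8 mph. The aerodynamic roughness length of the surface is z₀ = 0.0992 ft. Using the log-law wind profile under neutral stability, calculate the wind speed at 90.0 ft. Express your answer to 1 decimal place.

Log law: V(z) ∝ ln(z/z₀), so V₂/V₁ = ln(z₂/z₀) / ln(z₁/z₀).
ln(90.0/0.0992) = 6.8104, ln(13.0/0.0992) = 4.8756
V₂ = 18.8 × 6.8104/4.8756 = 18.8 × 1.3968 = 26.2607 mph

26.3 mph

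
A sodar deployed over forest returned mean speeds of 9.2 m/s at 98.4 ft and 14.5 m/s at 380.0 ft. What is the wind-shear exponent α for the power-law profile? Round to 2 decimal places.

α ≈ 0.34

Power law: V₂/V₁ = (z₂/z₁)^α ⇒ α = ln(V₂/V₁) / ln(z₂/z₁)
α = ln(14.5/9.2) / ln(380.0/98.4) = ln(1.5761) / ln(3.8618)
  = 0.45495 / 1.35113 = 0.33671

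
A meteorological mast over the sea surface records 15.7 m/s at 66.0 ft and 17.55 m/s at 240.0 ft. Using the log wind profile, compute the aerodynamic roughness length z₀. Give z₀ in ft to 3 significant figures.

z₀ ≈ 0.00115 ft

Log law: V(z) ∝ ln(z/z₀). With r = V₁/V₂ = 15.7/17.55 = 0.89459,
r · ln(z₂/z₀) = ln(z₁/z₀) ⇒ ln z₀ = (ln z₁ − r·ln z₂)/(1 − r)
ln z₀ = (4.18965 − 0.89459×5.48064) / 0.10541 = -6.7663
z₀ = exp(-6.7663) = 0.001152 ft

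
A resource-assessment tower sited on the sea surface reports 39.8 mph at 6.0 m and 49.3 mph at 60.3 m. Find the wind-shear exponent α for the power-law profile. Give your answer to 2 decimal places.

Power law: V₂/V₁ = (z₂/z₁)^α ⇒ α = ln(V₂/V₁) / ln(z₂/z₁)
α = ln(49.3/39.8) / ln(60.3/6.0) = ln(1.2387) / ln(10.0500)
  = 0.21406 / 2.30757 = 0.09276

α ≈ 0.09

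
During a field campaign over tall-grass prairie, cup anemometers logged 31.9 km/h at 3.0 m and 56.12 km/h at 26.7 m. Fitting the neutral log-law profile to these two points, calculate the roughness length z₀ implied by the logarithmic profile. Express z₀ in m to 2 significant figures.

z₀ ≈ 0.17 m

Log law: V(z) ∝ ln(z/z₀). With r = V₁/V₂ = 31.9/56.12 = 0.56842,
r · ln(z₂/z₀) = ln(z₁/z₀) ⇒ ln z₀ = (ln z₁ − r·ln z₂)/(1 − r)
ln z₀ = (1.09861 − 0.56842×3.28466) / 0.43158 = -1.7806
z₀ = exp(-1.7806) = 0.1685 m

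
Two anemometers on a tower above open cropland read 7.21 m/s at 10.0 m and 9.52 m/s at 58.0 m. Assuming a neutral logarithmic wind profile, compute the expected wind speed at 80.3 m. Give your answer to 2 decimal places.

9.95 m/s

Log law: V ∝ ln(z/z₀). From the pair, with r = V₁/V₂ = 0.75735,
ln z₀ = (ln z₁ − r·ln z₂)/(1 − r) = (2.3026 − 0.75735×4.0604)/0.24265 = -3.1841 → z₀ = 0.04142 m
V₃ = V₁ · ln(z₃/z₀)/ln(z₁/z₀) = 7.21 × 7.5698/5.4866 = 9.9475 m/s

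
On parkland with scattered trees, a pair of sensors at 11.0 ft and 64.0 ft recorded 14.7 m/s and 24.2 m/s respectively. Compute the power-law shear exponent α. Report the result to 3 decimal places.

Power law: V₂/V₁ = (z₂/z₁)^α ⇒ α = ln(V₂/V₁) / ln(z₂/z₁)
α = ln(24.2/14.7) / ln(64.0/11.0) = ln(1.6463) / ln(5.8182)
  = 0.49851 / 1.76099 = 0.28308

α ≈ 0.283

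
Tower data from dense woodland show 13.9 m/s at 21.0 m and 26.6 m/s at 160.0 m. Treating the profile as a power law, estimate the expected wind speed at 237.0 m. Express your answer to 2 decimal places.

First find α: α = ln(V₂/V₁)/ln(z₂/z₁) = ln(26.6/13.9)/ln(160.0/21.0) = 0.64902/2.03065 = 0.3196
Extrapolate from 160.0 m to 237.0 m: V₃ = 26.6 × (237.0/160.0)^0.3196 = 26.6 × 1.1338 = 30.1590 m/s

30.16 m/s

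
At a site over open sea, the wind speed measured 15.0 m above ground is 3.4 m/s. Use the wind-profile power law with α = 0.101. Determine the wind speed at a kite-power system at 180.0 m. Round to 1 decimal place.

4.4 m/s

Power-law profile: V₂ = V₁ · (z₂/z₁)^α
V₂ = 3.4 × (180.0/15.0)^0.101 = 3.4 × (12.0000)^0.101
    = 3.4 × 1.2853 = 4.3699 m/s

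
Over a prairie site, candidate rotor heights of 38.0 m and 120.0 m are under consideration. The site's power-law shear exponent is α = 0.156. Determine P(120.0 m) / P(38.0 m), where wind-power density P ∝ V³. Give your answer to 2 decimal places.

1.71

Speed ratio: V_B/V_A = (z_B/z_A)^α = (120.0/38.0)^0.156 = (3.1579)^0.156 = 1.19648
Power-density ratio: P_B/P_A = (V_B/V_A)³ = (1.19648)³ = 1.71285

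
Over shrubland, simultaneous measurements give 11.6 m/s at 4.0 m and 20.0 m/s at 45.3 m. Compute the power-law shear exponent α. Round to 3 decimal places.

α ≈ 0.224

Power law: V₂/V₁ = (z₂/z₁)^α ⇒ α = ln(V₂/V₁) / ln(z₂/z₁)
α = ln(20.0/11.6) / ln(45.3/4.0) = ln(1.7241) / ln(11.3250)
  = 0.54473 / 2.42701 = 0.22444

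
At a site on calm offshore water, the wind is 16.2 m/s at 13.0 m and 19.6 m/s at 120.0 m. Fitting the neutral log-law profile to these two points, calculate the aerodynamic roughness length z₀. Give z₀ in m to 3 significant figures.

Log law: V(z) ∝ ln(z/z₀). With r = V₁/V₂ = 16.2/19.6 = 0.82653,
r · ln(z₂/z₀) = ln(z₁/z₀) ⇒ ln z₀ = (ln z₁ − r·ln z₂)/(1 − r)
ln z₀ = (2.56495 − 0.82653×4.78749) / 0.17347 = -8.0248
z₀ = exp(-8.0248) = 0.0003272 m

z₀ ≈ 0.000327 m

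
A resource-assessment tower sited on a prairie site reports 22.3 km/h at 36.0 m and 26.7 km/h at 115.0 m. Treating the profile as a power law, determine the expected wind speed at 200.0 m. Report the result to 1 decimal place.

29.1 km/h

First find α: α = ln(V₂/V₁)/ln(z₂/z₁) = ln(26.7/22.3)/ln(115.0/36.0) = 0.18008/1.16141 = 0.1550
Extrapolate from 115.0 m to 200.0 m: V₃ = 26.7 × (200.0/115.0)^0.1550 = 26.7 × 1.0896 = 29.0921 km/h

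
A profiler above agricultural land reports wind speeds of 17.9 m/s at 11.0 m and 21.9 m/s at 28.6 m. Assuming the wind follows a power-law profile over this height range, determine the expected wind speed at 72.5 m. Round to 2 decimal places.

First find α: α = ln(V₂/V₁)/ln(z₂/z₁) = ln(21.9/17.9)/ln(28.6/11.0) = 0.20169/0.95551 = 0.2111
Extrapolate from 28.6 m to 72.5 m: V₃ = 21.9 × (72.5/28.6)^0.2111 = 21.9 × 1.2169 = 26.6510 m/s

26.65 m/s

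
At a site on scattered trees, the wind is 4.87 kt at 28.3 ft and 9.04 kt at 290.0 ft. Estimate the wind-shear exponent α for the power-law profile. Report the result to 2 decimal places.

α ≈ 0.27

Power law: V₂/V₁ = (z₂/z₁)^α ⇒ α = ln(V₂/V₁) / ln(z₂/z₁)
α = ln(9.04/4.87) / ln(290.0/28.3) = ln(1.8563) / ln(10.2473)
  = 0.61857 / 2.32702 = 0.26582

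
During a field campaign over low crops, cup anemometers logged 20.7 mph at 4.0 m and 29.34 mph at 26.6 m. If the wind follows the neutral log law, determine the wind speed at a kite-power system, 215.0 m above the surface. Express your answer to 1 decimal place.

Log law: V ∝ ln(z/z₀). From the pair, with r = V₁/V₂ = 0.70552,
ln z₀ = (ln z₁ − r·ln z₂)/(1 − r) = (1.3863 − 0.70552×3.2809)/0.29448 = -3.1529 → z₀ = 0.04273 m
V₃ = V₁ · ln(z₃/z₀)/ln(z₁/z₀) = 20.7 × 8.5235/4.5392 = 38.8698 mph

38.9 mph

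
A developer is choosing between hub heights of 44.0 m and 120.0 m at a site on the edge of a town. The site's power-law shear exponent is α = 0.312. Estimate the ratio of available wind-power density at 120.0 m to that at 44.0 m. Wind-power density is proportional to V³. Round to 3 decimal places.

Speed ratio: V_B/V_A = (z_B/z_A)^α = (120.0/44.0)^0.312 = (2.7273)^0.312 = 1.36756
Power-density ratio: P_B/P_A = (V_B/V_A)³ = (1.36756)³ = 2.55765

2.558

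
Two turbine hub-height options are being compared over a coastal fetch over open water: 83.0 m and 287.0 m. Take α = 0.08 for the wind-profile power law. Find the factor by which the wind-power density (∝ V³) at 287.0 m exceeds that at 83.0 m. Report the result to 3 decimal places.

1.347

Speed ratio: V_B/V_A = (z_B/z_A)^α = (287.0/83.0)^0.08 = (3.4578)^0.08 = 1.10434
Power-density ratio: P_B/P_A = (V_B/V_A)³ = (1.10434)³ = 1.34683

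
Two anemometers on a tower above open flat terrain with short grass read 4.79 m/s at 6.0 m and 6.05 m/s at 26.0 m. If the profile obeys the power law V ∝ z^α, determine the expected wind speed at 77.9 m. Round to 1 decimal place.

7.2 m/s

First find α: α = ln(V₂/V₁)/ln(z₂/z₁) = ln(6.05/4.79)/ln(26.0/6.0) = 0.23353/1.46634 = 0.1593
Extrapolate from 26.0 m to 77.9 m: V₃ = 6.05 × (77.9/26.0)^0.1593 = 6.05 × 1.1910 = 7.2053 m/s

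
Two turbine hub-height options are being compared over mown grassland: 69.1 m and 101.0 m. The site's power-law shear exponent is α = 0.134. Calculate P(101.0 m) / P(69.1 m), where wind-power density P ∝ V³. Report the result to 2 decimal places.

1.16

Speed ratio: V_B/V_A = (z_B/z_A)^α = (101.0/69.1)^0.134 = (1.4616)^0.134 = 1.05218
Power-density ratio: P_B/P_A = (V_B/V_A)³ = (1.05218)³ = 1.16484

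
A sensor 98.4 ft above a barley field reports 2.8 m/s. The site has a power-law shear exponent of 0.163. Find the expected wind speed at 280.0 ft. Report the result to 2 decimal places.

Power-law profile: V₂ = V₁ · (z₂/z₁)^α
V₂ = 2.8 × (280.0/98.4)^0.163 = 2.8 × (2.8455)^0.163
    = 2.8 × 1.1858 = 3.3204 m/s

3.32 m/s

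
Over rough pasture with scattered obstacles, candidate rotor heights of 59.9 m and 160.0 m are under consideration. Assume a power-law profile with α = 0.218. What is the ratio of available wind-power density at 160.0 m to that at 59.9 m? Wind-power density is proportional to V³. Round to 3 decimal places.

Speed ratio: V_B/V_A = (z_B/z_A)^α = (160.0/59.9)^0.218 = (2.6711)^0.218 = 1.23885
Power-density ratio: P_B/P_A = (V_B/V_A)³ = (1.23885)³ = 1.90133

1.901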